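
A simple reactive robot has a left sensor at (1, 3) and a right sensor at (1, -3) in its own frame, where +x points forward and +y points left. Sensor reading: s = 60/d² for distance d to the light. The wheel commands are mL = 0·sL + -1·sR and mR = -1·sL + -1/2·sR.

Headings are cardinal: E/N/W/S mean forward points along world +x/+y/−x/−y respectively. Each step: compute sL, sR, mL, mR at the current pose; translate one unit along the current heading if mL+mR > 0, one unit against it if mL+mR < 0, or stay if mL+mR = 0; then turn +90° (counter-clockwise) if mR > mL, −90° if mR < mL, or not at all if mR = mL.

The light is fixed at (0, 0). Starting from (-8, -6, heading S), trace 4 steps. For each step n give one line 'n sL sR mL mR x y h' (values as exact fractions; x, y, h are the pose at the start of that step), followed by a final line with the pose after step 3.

n=0: pose=(-8,-6,S); sL=30/37, sR=6/17; mL=-6/17, mR=-621/629; mL+mR=-843/629 → advance -1; mR−mL=-399/629 → turn -1·90°
n=1: pose=(-8,-5,W); sL=12/29, sR=12/17; mL=-12/17, mR=-378/493; mL+mR=-726/493 → advance -1; mR−mL=-30/493 → turn -1·90°
n=2: pose=(-7,-5,N); sL=15/29, sR=15/8; mL=-15/8, mR=-675/464; mL+mR=-1545/464 → advance -1; mR−mL=195/464 → turn +1·90°
n=3: pose=(-7,-6,W); sL=12/29, sR=60/73; mL=-60/73, mR=-1746/2117; mL+mR=-3486/2117 → advance -1; mR−mL=-6/2117 → turn -1·90°

0 30/37 6/17 -6/17 -621/629 -8 -6 S
1 12/29 12/17 -12/17 -378/493 -8 -5 W
2 15/29 15/8 -15/8 -675/464 -7 -5 N
3 12/29 60/73 -60/73 -1746/2117 -7 -6 W
final -6 -6 N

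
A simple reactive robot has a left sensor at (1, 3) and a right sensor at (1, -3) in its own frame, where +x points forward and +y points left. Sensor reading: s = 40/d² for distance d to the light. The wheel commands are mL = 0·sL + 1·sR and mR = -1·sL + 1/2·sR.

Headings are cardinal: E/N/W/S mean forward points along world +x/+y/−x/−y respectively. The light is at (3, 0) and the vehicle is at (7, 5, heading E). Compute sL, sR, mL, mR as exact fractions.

left sensor world pos  = (8, 8); dL² = 89
right sensor world pos = (8, 2); dR² = 29
sL = 40/89 = 40/89
sR = 40/29 = 40/29
mL = 0·sL + 1·sR = 40/29
mR = -1·sL + 1/2·sR = 620/2581

40/89 40/29 40/29 620/2581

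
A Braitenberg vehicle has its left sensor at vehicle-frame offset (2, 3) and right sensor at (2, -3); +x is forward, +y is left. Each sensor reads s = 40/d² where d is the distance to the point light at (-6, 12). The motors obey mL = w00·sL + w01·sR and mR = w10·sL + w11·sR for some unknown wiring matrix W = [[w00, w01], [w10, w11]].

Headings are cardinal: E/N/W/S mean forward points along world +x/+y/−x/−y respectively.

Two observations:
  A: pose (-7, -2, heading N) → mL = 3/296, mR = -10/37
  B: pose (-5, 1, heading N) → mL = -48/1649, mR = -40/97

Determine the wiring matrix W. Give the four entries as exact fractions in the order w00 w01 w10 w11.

obs A: pose=(-7,-2,N) → sL=1/4, sR=10/37, mL=3/296, mR=-10/37
obs B: pose=(-5,1,N) → sL=8/17, sR=40/97, mL=-48/1649, mR=-40/97
sensor matrix S = [[1/4, 10/37], [8/17, 40/97]]; det S = -1470/61013
solve [mL_A; mL_B] = S·[w00; w01] and [mR_A; mR_B] = S·[w10; w11]:
  w00 = -1/2, w01 = 1/2, w10 = 0, w11 = -1

-1/2 1/2 0 -1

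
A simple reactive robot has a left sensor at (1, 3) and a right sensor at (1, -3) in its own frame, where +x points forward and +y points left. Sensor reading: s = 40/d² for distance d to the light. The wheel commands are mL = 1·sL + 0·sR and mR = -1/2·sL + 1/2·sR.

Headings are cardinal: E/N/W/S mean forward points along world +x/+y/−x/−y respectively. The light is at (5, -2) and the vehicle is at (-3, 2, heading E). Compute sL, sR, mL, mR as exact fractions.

left sensor world pos  = (-2, 5); dL² = 98
right sensor world pos = (-2, -1); dR² = 50
sL = 40/98 = 20/49
sR = 40/50 = 4/5
mL = 1·sL + 0·sR = 20/49
mR = -1/2·sL + 1/2·sR = 48/245

20/49 4/5 20/49 48/245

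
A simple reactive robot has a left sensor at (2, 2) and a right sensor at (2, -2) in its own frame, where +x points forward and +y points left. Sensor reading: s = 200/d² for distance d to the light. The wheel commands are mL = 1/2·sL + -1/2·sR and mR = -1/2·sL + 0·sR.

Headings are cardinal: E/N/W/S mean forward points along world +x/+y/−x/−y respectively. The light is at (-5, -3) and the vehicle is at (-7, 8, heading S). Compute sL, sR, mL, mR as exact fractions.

left sensor world pos  = (-5, 6); dL² = 81
right sensor world pos = (-9, 6); dR² = 97
sL = 200/81 = 200/81
sR = 200/97 = 200/97
mL = 1/2·sL + -1/2·sR = 1600/7857
mR = -1/2·sL + 0·sR = -100/81

200/81 200/97 1600/7857 -100/81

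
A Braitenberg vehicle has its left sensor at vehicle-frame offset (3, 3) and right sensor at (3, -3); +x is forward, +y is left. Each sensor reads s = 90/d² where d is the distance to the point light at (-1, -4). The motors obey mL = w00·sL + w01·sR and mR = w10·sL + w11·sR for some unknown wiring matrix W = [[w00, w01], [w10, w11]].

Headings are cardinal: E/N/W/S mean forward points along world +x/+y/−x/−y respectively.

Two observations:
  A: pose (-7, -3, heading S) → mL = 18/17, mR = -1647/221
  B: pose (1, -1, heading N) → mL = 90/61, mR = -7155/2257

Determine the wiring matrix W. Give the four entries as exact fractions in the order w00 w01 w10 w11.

obs A: pose=(-7,-3,S) → sL=90/13, sR=18/17, mL=18/17, mR=-1647/221
obs B: pose=(1,-1,N) → sL=90/37, sR=90/61, mL=90/61, mR=-7155/2257
sensor matrix S = [[90/13, 18/17], [90/37, 90/61]]; det S = 3810240/498797
solve [mL_A; mL_B] = S·[w00; w01] and [mR_A; mR_B] = S·[w10; w11]:
  w00 = 0, w01 = 1, w10 = -1, w11 = -1/2

0 1 -1 -1/2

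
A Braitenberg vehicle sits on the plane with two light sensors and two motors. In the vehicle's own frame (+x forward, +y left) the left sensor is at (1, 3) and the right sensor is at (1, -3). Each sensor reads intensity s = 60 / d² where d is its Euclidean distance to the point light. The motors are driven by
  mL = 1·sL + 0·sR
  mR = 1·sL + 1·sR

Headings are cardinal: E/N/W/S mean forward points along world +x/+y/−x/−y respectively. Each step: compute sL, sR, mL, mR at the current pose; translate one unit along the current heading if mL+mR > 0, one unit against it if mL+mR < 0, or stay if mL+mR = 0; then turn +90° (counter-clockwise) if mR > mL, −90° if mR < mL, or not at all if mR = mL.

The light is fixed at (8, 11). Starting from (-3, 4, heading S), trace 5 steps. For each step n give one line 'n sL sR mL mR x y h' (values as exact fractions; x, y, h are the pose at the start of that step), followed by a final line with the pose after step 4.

0 15/32 3/13 15/32 291/416 -3 4 S
1 12/25 60/221 12/25 4152/5525 -3 3 E
2 30/109 30/49 30/109 4740/5341 -2 3 N
3 60/221 60/137 60/221 21480/30277 -2 4 W
4 15/32 3/13 15/32 291/416 -3 4 S
final -3 3 E

n=0: pose=(-3,4,S); sL=15/32, sR=3/13; mL=15/32, mR=291/416; mL+mR=243/208 → advance +1; mR−mL=3/13 → turn +1·90°
n=1: pose=(-3,3,E); sL=12/25, sR=60/221; mL=12/25, mR=4152/5525; mL+mR=6804/5525 → advance +1; mR−mL=60/221 → turn +1·90°
n=2: pose=(-2,3,N); sL=30/109, sR=30/49; mL=30/109, mR=4740/5341; mL+mR=6210/5341 → advance +1; mR−mL=30/49 → turn +1·90°
n=3: pose=(-2,4,W); sL=60/221, sR=60/137; mL=60/221, mR=21480/30277; mL+mR=29700/30277 → advance +1; mR−mL=60/137 → turn +1·90°
n=4: pose=(-3,4,S); sL=15/32, sR=3/13; mL=15/32, mR=291/416; mL+mR=243/208 → advance +1; mR−mL=3/13 → turn +1·90°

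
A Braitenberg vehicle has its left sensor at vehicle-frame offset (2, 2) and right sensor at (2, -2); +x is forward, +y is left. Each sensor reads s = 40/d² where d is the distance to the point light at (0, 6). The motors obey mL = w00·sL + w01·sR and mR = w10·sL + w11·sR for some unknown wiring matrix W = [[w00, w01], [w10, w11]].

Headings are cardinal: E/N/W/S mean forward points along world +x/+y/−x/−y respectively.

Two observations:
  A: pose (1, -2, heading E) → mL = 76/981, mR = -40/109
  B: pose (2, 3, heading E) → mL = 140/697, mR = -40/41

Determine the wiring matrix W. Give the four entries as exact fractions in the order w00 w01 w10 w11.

1/2 -1 0 -1

obs A: pose=(1,-2,E) → sL=8/9, sR=40/109, mL=76/981, mR=-40/109
obs B: pose=(2,3,E) → sL=40/17, sR=40/41, mL=140/697, mR=-40/41
sensor matrix S = [[8/9, 40/109], [40/17, 40/41]]; det S = 2560/683757
solve [mL_A; mL_B] = S·[w00; w01] and [mR_A; mR_B] = S·[w10; w11]:
  w00 = 1/2, w01 = -1, w10 = 0, w11 = -1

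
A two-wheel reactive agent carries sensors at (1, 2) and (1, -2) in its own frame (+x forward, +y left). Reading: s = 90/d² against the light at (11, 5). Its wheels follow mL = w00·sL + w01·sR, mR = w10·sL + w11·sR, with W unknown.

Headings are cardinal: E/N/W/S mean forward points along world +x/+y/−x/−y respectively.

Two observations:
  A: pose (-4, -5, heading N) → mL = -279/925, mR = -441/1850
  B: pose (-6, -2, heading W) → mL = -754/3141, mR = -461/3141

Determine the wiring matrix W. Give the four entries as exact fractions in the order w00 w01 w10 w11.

-1/2 -1/2 1/2 -1

obs A: pose=(-4,-5,N) → sL=9/37, sR=9/25, mL=-279/925, mR=-441/1850
obs B: pose=(-6,-2,W) → sL=2/9, sR=90/349, mL=-754/3141, mR=-461/3141
sensor matrix S = [[9/37, 9/25], [2/9, 90/349]]; det S = -5576/322825
solve [mL_A; mL_B] = S·[w00; w01] and [mR_A; mR_B] = S·[w10; w11]:
  w00 = -1/2, w01 = -1/2, w10 = 1/2, w11 = -1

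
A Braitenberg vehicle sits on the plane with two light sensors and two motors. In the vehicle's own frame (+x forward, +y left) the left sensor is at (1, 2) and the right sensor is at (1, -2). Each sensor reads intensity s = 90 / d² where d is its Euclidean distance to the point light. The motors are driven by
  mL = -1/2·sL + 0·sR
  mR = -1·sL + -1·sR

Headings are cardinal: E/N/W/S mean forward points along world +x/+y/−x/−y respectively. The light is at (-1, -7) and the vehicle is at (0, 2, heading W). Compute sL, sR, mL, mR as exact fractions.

90/49 90/121 -45/49 -15300/5929

left sensor world pos  = (-1, 0); dL² = 49
right sensor world pos = (-1, 4); dR² = 121
sL = 90/49 = 90/49
sR = 90/121 = 90/121
mL = -1/2·sL + 0·sR = -45/49
mR = -1·sL + -1·sR = -15300/5929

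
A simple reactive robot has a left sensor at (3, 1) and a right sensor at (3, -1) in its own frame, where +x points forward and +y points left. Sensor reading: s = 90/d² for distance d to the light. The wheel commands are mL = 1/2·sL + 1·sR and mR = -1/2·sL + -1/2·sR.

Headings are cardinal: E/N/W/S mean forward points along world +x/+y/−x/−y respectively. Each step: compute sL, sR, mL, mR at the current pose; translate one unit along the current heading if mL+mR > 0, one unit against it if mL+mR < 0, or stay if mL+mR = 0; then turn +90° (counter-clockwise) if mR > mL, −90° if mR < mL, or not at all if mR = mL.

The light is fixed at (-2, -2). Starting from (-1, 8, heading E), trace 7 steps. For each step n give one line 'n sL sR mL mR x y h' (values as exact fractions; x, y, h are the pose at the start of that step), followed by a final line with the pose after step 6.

n=0: pose=(-1,8,E); sL=90/137, sR=90/97; mL=16695/13289, mR=-10530/13289; mL+mR=45/97 → advance +1; mR−mL=-27225/13289 → turn -1·90°
n=1: pose=(0,8,S); sL=45/29, sR=9/5; mL=747/290, mR=-243/145; mL+mR=9/10 → advance +1; mR−mL=-1233/290 → turn -1·90°
n=2: pose=(0,7,W); sL=18/13, sR=90/101; mL=2079/1313, mR=-1494/1313; mL+mR=45/101 → advance +1; mR−mL=-3573/1313 → turn -1·90°
n=3: pose=(-1,7,N); sL=5/8, sR=45/74; mL=545/592, mR=-365/592; mL+mR=45/148 → advance +1; mR−mL=-455/296 → turn -1·90°
n=4: pose=(-1,8,E); sL=90/137, sR=90/97; mL=16695/13289, mR=-10530/13289; mL+mR=45/97 → advance +1; mR−mL=-27225/13289 → turn -1·90°
n=5: pose=(0,8,S); sL=45/29, sR=9/5; mL=747/290, mR=-243/145; mL+mR=9/10 → advance +1; mR−mL=-1233/290 → turn -1·90°
n=6: pose=(0,7,W); sL=18/13, sR=90/101; mL=2079/1313, mR=-1494/1313; mL+mR=45/101 → advance +1; mR−mL=-3573/1313 → turn -1·90°

0 90/137 90/97 16695/13289 -10530/13289 -1 8 E
1 45/29 9/5 747/290 -243/145 0 8 S
2 18/13 90/101 2079/1313 -1494/1313 0 7 W
3 5/8 45/74 545/592 -365/592 -1 7 N
4 90/137 90/97 16695/13289 -10530/13289 -1 8 E
5 45/29 9/5 747/290 -243/145 0 8 S
6 18/13 90/101 2079/1313 -1494/1313 0 7 W
final -1 7 N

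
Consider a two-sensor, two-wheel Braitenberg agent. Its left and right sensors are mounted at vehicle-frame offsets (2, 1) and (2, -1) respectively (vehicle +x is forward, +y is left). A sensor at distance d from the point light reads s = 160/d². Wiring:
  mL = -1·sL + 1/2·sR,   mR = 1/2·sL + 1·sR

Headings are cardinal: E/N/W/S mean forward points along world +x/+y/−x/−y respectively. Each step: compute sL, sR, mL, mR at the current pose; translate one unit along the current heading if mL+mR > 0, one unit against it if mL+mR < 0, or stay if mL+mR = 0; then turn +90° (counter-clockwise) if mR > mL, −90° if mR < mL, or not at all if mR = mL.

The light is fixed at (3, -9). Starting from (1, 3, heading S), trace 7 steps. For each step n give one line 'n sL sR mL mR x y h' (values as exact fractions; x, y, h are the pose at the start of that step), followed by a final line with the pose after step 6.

0 160/101 160/109 -9360/11009 24880/11009 1 3 S
1 10/9 8/5 -14/45 97/45 1 2 E
2 160/173 160/169 -13200/29237 41200/29237 2 2 N
3 16/13 80/89 -904/1157 1752/1157 2 3 W
4 160/101 160/109 -9360/11009 24880/11009 1 3 S
5 10/9 8/5 -14/45 97/45 1 2 E
6 160/173 160/169 -13200/29237 41200/29237 2 2 N
final 2 3 W

n=0: pose=(1,3,S); sL=160/101, sR=160/109; mL=-9360/11009, mR=24880/11009; mL+mR=15520/11009 → advance +1; mR−mL=34240/11009 → turn +1·90°
n=1: pose=(1,2,E); sL=10/9, sR=8/5; mL=-14/45, mR=97/45; mL+mR=83/45 → advance +1; mR−mL=37/15 → turn +1·90°
n=2: pose=(2,2,N); sL=160/173, sR=160/169; mL=-13200/29237, mR=41200/29237; mL+mR=28000/29237 → advance +1; mR−mL=54400/29237 → turn +1·90°
n=3: pose=(2,3,W); sL=16/13, sR=80/89; mL=-904/1157, mR=1752/1157; mL+mR=848/1157 → advance +1; mR−mL=2656/1157 → turn +1·90°
n=4: pose=(1,3,S); sL=160/101, sR=160/109; mL=-9360/11009, mR=24880/11009; mL+mR=15520/11009 → advance +1; mR−mL=34240/11009 → turn +1·90°
n=5: pose=(1,2,E); sL=10/9, sR=8/5; mL=-14/45, mR=97/45; mL+mR=83/45 → advance +1; mR−mL=37/15 → turn +1·90°
n=6: pose=(2,2,N); sL=160/173, sR=160/169; mL=-13200/29237, mR=41200/29237; mL+mR=28000/29237 → advance +1; mR−mL=54400/29237 → turn +1·90°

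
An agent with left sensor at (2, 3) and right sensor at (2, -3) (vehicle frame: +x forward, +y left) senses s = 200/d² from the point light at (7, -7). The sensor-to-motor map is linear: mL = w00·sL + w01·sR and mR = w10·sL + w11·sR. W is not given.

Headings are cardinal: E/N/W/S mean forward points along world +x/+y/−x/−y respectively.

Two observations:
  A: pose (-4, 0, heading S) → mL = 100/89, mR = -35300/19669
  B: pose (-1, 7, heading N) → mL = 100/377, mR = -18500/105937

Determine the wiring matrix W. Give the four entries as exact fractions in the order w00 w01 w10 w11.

1/2 0 -1 1/2

obs A: pose=(-4,0,S) → sL=200/89, sR=200/221, mL=100/89, mR=-35300/19669
obs B: pose=(-1,7,N) → sL=200/377, sR=200/281, mL=100/377, mR=-18500/105937
sensor matrix S = [[200/89, 200/221], [200/377, 200/281]]; det S = 2332320000/2083674853
solve [mL_A; mL_B] = S·[w00; w01] and [mR_A; mR_B] = S·[w10; w11]:
  w00 = 1/2, w01 = 0, w10 = -1, w11 = 1/2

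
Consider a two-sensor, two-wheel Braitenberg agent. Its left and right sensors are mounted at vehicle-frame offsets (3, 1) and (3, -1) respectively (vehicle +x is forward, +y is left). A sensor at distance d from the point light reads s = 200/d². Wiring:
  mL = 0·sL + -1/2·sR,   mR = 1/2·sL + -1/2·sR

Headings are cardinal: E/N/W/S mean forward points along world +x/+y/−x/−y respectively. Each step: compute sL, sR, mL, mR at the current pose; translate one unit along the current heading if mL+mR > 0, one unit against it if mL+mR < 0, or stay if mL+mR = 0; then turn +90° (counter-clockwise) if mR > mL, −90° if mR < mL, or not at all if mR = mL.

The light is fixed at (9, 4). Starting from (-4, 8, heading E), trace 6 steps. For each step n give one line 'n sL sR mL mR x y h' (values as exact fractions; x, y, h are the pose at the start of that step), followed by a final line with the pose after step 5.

0 8/5 200/109 -100/109 -64/545 -4 8 E
1 100/137 100/109 -50/109 -1400/14933 -5 8 N
2 200/293 40/61 -20/61 240/17873 -5 7 W
3 25/18 50/49 -25/49 325/1764 -4 7 S
4 8/5 200/109 -100/109 -64/545 -4 8 E
5 100/137 100/109 -50/109 -1400/14933 -5 8 N
final -5 7 W

n=0: pose=(-4,8,E); sL=8/5, sR=200/109; mL=-100/109, mR=-64/545; mL+mR=-564/545 → advance -1; mR−mL=4/5 → turn +1·90°
n=1: pose=(-5,8,N); sL=100/137, sR=100/109; mL=-50/109, mR=-1400/14933; mL+mR=-8250/14933 → advance -1; mR−mL=50/137 → turn +1·90°
n=2: pose=(-5,7,W); sL=200/293, sR=40/61; mL=-20/61, mR=240/17873; mL+mR=-5620/17873 → advance -1; mR−mL=100/293 → turn +1·90°
n=3: pose=(-4,7,S); sL=25/18, sR=50/49; mL=-25/49, mR=325/1764; mL+mR=-575/1764 → advance -1; mR−mL=25/36 → turn +1·90°
n=4: pose=(-4,8,E); sL=8/5, sR=200/109; mL=-100/109, mR=-64/545; mL+mR=-564/545 → advance -1; mR−mL=4/5 → turn +1·90°
n=5: pose=(-5,8,N); sL=100/137, sR=100/109; mL=-50/109, mR=-1400/14933; mL+mR=-8250/14933 → advance -1; mR−mL=50/137 → turn +1·90°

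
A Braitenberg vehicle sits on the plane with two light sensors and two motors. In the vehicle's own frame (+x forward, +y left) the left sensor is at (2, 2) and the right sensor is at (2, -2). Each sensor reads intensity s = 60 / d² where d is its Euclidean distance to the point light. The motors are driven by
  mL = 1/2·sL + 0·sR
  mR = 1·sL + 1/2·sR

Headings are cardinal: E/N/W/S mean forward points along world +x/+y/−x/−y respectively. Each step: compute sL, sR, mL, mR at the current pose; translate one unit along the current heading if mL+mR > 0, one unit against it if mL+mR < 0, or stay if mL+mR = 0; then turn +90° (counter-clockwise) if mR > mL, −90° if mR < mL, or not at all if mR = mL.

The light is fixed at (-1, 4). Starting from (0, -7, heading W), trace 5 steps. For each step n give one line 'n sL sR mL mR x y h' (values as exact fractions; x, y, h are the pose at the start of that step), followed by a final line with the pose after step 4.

n=0: pose=(0,-7,W); sL=6/17, sR=30/41; mL=3/17, mR=501/697; mL+mR=624/697 → advance +1; mR−mL=378/697 → turn +1·90°
n=1: pose=(-1,-7,S); sL=60/173, sR=60/173; mL=30/173, mR=90/173; mL+mR=120/173 → advance +1; mR−mL=60/173 → turn +1·90°
n=2: pose=(-1,-8,E); sL=15/26, sR=3/10; mL=15/52, mR=189/260; mL+mR=66/65 → advance +1; mR−mL=57/130 → turn +1·90°
n=3: pose=(0,-8,N); sL=60/101, sR=60/109; mL=30/101, mR=9570/11009; mL+mR=12840/11009 → advance +1; mR−mL=6300/11009 → turn +1·90°
n=4: pose=(0,-7,W); sL=6/17, sR=30/41; mL=3/17, mR=501/697; mL+mR=624/697 → advance +1; mR−mL=378/697 → turn +1·90°

0 6/17 30/41 3/17 501/697 0 -7 W
1 60/173 60/173 30/173 90/173 -1 -7 S
2 15/26 3/10 15/52 189/260 -1 -8 E
3 60/101 60/109 30/101 9570/11009 0 -8 N
4 6/17 30/41 3/17 501/697 0 -7 W
final -1 -7 S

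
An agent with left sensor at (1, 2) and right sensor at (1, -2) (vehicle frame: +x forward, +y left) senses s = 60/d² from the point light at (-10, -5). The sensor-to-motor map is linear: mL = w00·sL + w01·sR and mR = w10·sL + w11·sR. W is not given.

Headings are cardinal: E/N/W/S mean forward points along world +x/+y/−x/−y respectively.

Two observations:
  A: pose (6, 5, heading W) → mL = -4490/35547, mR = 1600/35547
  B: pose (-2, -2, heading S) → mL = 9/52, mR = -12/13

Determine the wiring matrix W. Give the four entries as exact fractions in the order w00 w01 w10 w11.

-1 1/2 1 -1

obs A: pose=(6,5,W) → sL=60/289, sR=20/123, mL=-4490/35547, mR=1600/35547
obs B: pose=(-2,-2,S) → sL=15/26, sR=3/2, mL=9/52, mR=-12/13
sensor matrix S = [[60/289, 20/123], [15/26, 3/2]]; det S = 33520/154037
solve [mL_A; mL_B] = S·[w00; w01] and [mR_A; mR_B] = S·[w10; w11]:
  w00 = -1, w01 = 1/2, w10 = 1, w11 = -1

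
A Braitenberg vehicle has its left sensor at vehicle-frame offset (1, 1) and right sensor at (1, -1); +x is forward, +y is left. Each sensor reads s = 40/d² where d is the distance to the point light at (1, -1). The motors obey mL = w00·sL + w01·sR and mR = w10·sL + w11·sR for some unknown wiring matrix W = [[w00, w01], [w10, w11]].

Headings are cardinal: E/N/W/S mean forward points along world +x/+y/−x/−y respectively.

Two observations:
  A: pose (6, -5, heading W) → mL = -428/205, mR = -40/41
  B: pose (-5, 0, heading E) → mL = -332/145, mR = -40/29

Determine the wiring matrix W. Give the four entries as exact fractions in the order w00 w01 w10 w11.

-1/2 -1 -1 0

obs A: pose=(6,-5,W) → sL=40/41, sR=8/5, mL=-428/205, mR=-40/41
obs B: pose=(-5,0,E) → sL=40/29, sR=8/5, mL=-332/145, mR=-40/29
sensor matrix S = [[40/41, 8/5], [40/29, 8/5]]; det S = -768/1189
solve [mL_A; mL_B] = S·[w00; w01] and [mR_A; mR_B] = S·[w10; w11]:
  w00 = -1/2, w01 = -1, w10 = -1, w11 = 0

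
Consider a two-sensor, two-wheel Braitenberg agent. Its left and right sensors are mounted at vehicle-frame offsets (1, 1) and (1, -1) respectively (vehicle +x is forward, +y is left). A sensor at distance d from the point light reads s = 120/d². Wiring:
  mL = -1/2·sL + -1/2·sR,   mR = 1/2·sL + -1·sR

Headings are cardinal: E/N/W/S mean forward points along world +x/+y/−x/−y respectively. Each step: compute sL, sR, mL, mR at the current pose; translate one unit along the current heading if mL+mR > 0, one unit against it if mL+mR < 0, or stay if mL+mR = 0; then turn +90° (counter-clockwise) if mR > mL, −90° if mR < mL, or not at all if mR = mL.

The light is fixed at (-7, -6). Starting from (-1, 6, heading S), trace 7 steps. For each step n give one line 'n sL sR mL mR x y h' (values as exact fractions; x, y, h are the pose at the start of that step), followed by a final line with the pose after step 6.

n=0: pose=(-1,6,S); sL=12/17, sR=60/73; mL=-948/1241, mR=-582/1241; mL+mR=-90/73 → advance -1; mR−mL=366/1241 → turn +1·90°
n=1: pose=(-1,7,E); sL=24/49, sR=120/193; mL=-5256/9457, mR=-3564/9457; mL+mR=-180/193 → advance -1; mR−mL=1692/9457 → turn +1·90°
n=2: pose=(-2,7,N); sL=30/53, sR=15/29; mL=-1665/3074, mR=-360/1537; mL+mR=-45/58 → advance -1; mR−mL=945/3074 → turn +1·90°
n=3: pose=(-2,6,W); sL=120/137, sR=24/37; mL=-3864/5069, mR=-1068/5069; mL+mR=-36/37 → advance -1; mR−mL=2796/5069 → turn +1·90°
n=4: pose=(-1,6,S); sL=12/17, sR=60/73; mL=-948/1241, mR=-582/1241; mL+mR=-90/73 → advance -1; mR−mL=366/1241 → turn +1·90°
n=5: pose=(-1,7,E); sL=24/49, sR=120/193; mL=-5256/9457, mR=-3564/9457; mL+mR=-180/193 → advance -1; mR−mL=1692/9457 → turn +1·90°
n=6: pose=(-2,7,N); sL=30/53, sR=15/29; mL=-1665/3074, mR=-360/1537; mL+mR=-45/58 → advance -1; mR−mL=945/3074 → turn +1·90°

0 12/17 60/73 -948/1241 -582/1241 -1 6 S
1 24/49 120/193 -5256/9457 -3564/9457 -1 7 E
2 30/53 15/29 -1665/3074 -360/1537 -2 7 N
3 120/137 24/37 -3864/5069 -1068/5069 -2 6 W
4 12/17 60/73 -948/1241 -582/1241 -1 6 S
5 24/49 120/193 -5256/9457 -3564/9457 -1 7 E
6 30/53 15/29 -1665/3074 -360/1537 -2 7 N
final -2 6 W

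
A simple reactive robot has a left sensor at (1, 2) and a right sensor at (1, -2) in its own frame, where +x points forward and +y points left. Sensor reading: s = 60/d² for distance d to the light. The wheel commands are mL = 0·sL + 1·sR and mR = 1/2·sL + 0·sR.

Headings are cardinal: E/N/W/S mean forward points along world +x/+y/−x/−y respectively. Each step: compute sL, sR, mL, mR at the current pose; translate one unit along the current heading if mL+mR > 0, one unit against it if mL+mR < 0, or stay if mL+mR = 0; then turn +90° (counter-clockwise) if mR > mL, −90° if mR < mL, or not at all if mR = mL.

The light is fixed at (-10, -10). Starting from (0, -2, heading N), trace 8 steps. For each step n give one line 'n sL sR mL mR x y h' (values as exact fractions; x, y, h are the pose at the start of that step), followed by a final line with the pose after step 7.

0 12/29 4/15 4/15 6/29 0 -2 N
1 30/121 6/17 6/17 15/121 0 -1 E
2 60/233 12/29 12/29 30/233 1 -1 S
3 15/34 3/10 3/10 15/68 1 -2 W
4 12/29 4/15 4/15 6/29 0 -2 N
5 30/121 6/17 6/17 15/121 0 -1 E
6 60/233 12/29 12/29 30/233 1 -1 S
7 15/34 3/10 3/10 15/68 1 -2 W
final 0 -2 N

n=0: pose=(0,-2,N); sL=12/29, sR=4/15; mL=4/15, mR=6/29; mL+mR=206/435 → advance +1; mR−mL=-26/435 → turn -1·90°
n=1: pose=(0,-1,E); sL=30/121, sR=6/17; mL=6/17, mR=15/121; mL+mR=981/2057 → advance +1; mR−mL=-471/2057 → turn -1·90°
n=2: pose=(1,-1,S); sL=60/233, sR=12/29; mL=12/29, mR=30/233; mL+mR=3666/6757 → advance +1; mR−mL=-1926/6757 → turn -1·90°
n=3: pose=(1,-2,W); sL=15/34, sR=3/10; mL=3/10, mR=15/68; mL+mR=177/340 → advance +1; mR−mL=-27/340 → turn -1·90°
n=4: pose=(0,-2,N); sL=12/29, sR=4/15; mL=4/15, mR=6/29; mL+mR=206/435 → advance +1; mR−mL=-26/435 → turn -1·90°
n=5: pose=(0,-1,E); sL=30/121, sR=6/17; mL=6/17, mR=15/121; mL+mR=981/2057 → advance +1; mR−mL=-471/2057 → turn -1·90°
n=6: pose=(1,-1,S); sL=60/233, sR=12/29; mL=12/29, mR=30/233; mL+mR=3666/6757 → advance +1; mR−mL=-1926/6757 → turn -1·90°
n=7: pose=(1,-2,W); sL=15/34, sR=3/10; mL=3/10, mR=15/68; mL+mR=177/340 → advance +1; mR−mL=-27/340 → turn -1·90°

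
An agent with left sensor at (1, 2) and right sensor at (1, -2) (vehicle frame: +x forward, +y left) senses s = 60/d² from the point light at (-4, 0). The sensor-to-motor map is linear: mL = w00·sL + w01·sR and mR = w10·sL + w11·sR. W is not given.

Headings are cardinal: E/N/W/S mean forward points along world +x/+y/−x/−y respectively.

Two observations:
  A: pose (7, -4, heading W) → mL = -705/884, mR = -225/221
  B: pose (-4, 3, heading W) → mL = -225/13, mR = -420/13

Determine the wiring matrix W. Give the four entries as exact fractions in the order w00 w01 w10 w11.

obs A: pose=(7,-4,W) → sL=15/34, sR=15/26, mL=-705/884, mR=-225/221
obs B: pose=(-4,3,W) → sL=30, sR=30/13, mL=-225/13, mR=-420/13
sensor matrix S = [[15/34, 15/26], [30, 30/13]]; det S = -3600/221
solve [mL_A; mL_B] = S·[w00; w01] and [mR_A; mR_B] = S·[w10; w11]:
  w00 = -1/2, w01 = -1, w10 = -1, w11 = -1

-1/2 -1 -1 -1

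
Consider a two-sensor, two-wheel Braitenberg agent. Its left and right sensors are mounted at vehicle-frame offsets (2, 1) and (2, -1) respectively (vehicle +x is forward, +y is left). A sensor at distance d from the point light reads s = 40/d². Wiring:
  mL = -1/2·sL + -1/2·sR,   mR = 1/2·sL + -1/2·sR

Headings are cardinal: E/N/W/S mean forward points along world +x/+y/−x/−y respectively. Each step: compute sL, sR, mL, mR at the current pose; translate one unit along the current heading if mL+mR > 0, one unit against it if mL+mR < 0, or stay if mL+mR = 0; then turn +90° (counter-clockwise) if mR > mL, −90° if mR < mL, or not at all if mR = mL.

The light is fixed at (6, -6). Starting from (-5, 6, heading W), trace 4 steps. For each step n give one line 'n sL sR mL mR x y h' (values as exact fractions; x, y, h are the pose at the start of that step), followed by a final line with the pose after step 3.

n=0: pose=(-5,6,W); sL=4/29, sR=20/169; mL=-628/4901, mR=48/4901; mL+mR=-20/169 → advance -1; mR−mL=4/29 → turn +1·90°
n=1: pose=(-4,6,S); sL=40/181, sR=40/221; mL=-8040/40001, mR=800/40001; mL+mR=-40/221 → advance -1; mR−mL=40/181 → turn +1·90°
n=2: pose=(-4,7,E); sL=2/13, sR=5/26; mL=-9/52, mR=-1/52; mL+mR=-5/26 → advance -1; mR−mL=2/13 → turn +1·90°
n=3: pose=(-5,7,N); sL=40/369, sR=8/65; mL=-2776/23985, mR=-176/23985; mL+mR=-8/65 → advance -1; mR−mL=40/369 → turn +1·90°

0 4/29 20/169 -628/4901 48/4901 -5 6 W
1 40/181 40/221 -8040/40001 800/40001 -4 6 S
2 2/13 5/26 -9/52 -1/52 -4 7 E
3 40/369 8/65 -2776/23985 -176/23985 -5 7 N
final -5 6 W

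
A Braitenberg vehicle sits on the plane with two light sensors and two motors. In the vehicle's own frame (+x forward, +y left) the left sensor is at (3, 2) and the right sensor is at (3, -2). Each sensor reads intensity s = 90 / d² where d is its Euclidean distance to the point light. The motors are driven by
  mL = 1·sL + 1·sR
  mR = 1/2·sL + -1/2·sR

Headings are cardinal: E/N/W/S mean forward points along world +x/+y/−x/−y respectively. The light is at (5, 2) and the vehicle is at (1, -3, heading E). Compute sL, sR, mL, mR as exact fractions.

9 9/5 54/5 18/5

left sensor world pos  = (4, -1); dL² = 10
right sensor world pos = (4, -5); dR² = 50
sL = 90/10 = 9
sR = 90/50 = 9/5
mL = 1·sL + 1·sR = 54/5
mR = 1/2·sL + -1/2·sR = 18/5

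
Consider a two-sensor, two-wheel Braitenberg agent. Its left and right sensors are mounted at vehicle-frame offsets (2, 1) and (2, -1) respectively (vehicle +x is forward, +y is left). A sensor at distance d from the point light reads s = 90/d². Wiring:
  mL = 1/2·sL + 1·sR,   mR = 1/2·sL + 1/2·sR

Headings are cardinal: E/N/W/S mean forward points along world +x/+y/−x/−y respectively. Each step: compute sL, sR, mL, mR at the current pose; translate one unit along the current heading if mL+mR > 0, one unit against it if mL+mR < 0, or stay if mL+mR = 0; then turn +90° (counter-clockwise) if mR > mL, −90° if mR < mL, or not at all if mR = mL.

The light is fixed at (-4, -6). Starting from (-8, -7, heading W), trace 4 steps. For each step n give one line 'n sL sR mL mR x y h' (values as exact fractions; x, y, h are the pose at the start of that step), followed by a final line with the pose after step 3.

0 9/4 5/2 29/8 19/8 -8 -7 W
1 90/37 90/17 4095/629 2430/629 -9 -7 N
2 9 9 27/2 9 -9 -6 E
3 90/13 90/29 2475/377 1890/377 -8 -6 S
final -8 -7 W

n=0: pose=(-8,-7,W); sL=9/4, sR=5/2; mL=29/8, mR=19/8; mL+mR=6 → advance +1; mR−mL=-5/4 → turn -1·90°
n=1: pose=(-9,-7,N); sL=90/37, sR=90/17; mL=4095/629, mR=2430/629; mL+mR=6525/629 → advance +1; mR−mL=-45/17 → turn -1·90°
n=2: pose=(-9,-6,E); sL=9, sR=9; mL=27/2, mR=9; mL+mR=45/2 → advance +1; mR−mL=-9/2 → turn -1·90°
n=3: pose=(-8,-6,S); sL=90/13, sR=90/29; mL=2475/377, mR=1890/377; mL+mR=4365/377 → advance +1; mR−mL=-45/29 → turn -1·90°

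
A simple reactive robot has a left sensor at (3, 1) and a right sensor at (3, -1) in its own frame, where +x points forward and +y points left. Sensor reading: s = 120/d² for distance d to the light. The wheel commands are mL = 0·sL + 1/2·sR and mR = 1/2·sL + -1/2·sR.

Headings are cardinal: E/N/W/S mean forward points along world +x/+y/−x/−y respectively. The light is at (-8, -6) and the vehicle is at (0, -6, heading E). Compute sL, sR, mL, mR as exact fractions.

60/61 60/61 30/61 0

left sensor world pos  = (3, -5); dL² = 122
right sensor world pos = (3, -7); dR² = 122
sL = 120/122 = 60/61
sR = 120/122 = 60/61
mL = 0·sL + 1/2·sR = 30/61
mR = 1/2·sL + -1/2·sR = 0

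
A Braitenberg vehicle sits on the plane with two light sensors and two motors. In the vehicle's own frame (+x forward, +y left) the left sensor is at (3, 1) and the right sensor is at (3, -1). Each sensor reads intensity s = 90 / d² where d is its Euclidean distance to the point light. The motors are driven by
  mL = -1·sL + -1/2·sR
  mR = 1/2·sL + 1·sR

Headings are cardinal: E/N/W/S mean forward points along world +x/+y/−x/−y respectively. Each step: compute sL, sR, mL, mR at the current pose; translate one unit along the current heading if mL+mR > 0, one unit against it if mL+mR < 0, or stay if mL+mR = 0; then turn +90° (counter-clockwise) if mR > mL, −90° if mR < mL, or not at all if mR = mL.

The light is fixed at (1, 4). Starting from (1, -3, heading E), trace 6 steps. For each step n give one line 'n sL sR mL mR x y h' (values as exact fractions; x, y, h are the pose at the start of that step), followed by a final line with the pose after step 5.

0 2 90/73 -191/73 163/73 1 -3 E
1 9/2 45/8 -117/16 63/8 0 -3 N
2 18/13 90/41 -1323/533 1539/533 0 -2 W
3 45/41 1 -131/82 127/82 -1 -2 S
4 90/17 90/37 -4095/629 3195/629 -1 -1 E
5 9/2 45/4 -81/8 27/2 -2 -1 N
final -2 0 W

n=0: pose=(1,-3,E); sL=2, sR=90/73; mL=-191/73, mR=163/73; mL+mR=-28/73 → advance -1; mR−mL=354/73 → turn +1·90°
n=1: pose=(0,-3,N); sL=9/2, sR=45/8; mL=-117/16, mR=63/8; mL+mR=9/16 → advance +1; mR−mL=243/16 → turn +1·90°
n=2: pose=(0,-2,W); sL=18/13, sR=90/41; mL=-1323/533, mR=1539/533; mL+mR=216/533 → advance +1; mR−mL=2862/533 → turn +1·90°
n=3: pose=(-1,-2,S); sL=45/41, sR=1; mL=-131/82, mR=127/82; mL+mR=-2/41 → advance -1; mR−mL=129/41 → turn +1·90°
n=4: pose=(-1,-1,E); sL=90/17, sR=90/37; mL=-4095/629, mR=3195/629; mL+mR=-900/629 → advance -1; mR−mL=7290/629 → turn +1·90°
n=5: pose=(-2,-1,N); sL=9/2, sR=45/4; mL=-81/8, mR=27/2; mL+mR=27/8 → advance +1; mR−mL=189/8 → turn +1·90°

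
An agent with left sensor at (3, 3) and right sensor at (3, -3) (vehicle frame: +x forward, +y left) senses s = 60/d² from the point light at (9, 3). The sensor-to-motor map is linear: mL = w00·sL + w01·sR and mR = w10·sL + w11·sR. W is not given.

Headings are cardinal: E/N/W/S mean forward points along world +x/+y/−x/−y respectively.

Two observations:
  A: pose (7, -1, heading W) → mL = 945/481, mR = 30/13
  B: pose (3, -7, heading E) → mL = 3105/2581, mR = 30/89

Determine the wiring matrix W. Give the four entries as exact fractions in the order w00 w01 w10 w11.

1 1/2 0 1

obs A: pose=(7,-1,W) → sL=30/37, sR=30/13, mL=945/481, mR=30/13
obs B: pose=(3,-7,E) → sL=30/29, sR=30/89, mL=3105/2581, mR=30/89
sensor matrix S = [[30/37, 30/13], [30/29, 30/89]]; det S = -2624400/1241461
solve [mL_A; mL_B] = S·[w00; w01] and [mR_A; mR_B] = S·[w10; w11]:
  w00 = 1, w01 = 1/2, w10 = 0, w11 = 1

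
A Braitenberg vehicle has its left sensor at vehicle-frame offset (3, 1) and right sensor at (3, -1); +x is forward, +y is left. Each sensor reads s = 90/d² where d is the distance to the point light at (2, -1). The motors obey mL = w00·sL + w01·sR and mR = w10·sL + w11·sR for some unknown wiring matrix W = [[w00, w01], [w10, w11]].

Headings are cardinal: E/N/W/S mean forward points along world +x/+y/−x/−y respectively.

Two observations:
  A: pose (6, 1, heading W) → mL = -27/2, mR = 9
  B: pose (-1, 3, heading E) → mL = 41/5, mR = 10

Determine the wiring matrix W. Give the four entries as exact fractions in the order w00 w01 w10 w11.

-1/2 1 0 1

obs A: pose=(6,1,W) → sL=45, sR=9, mL=-27/2, mR=9
obs B: pose=(-1,3,E) → sL=18/5, sR=10, mL=41/5, mR=10
sensor matrix S = [[45, 9], [18/5, 10]]; det S = 2088/5
solve [mL_A; mL_B] = S·[w00; w01] and [mR_A; mR_B] = S·[w10; w11]:
  w00 = -1/2, w01 = 1, w10 = 0, w11 = 1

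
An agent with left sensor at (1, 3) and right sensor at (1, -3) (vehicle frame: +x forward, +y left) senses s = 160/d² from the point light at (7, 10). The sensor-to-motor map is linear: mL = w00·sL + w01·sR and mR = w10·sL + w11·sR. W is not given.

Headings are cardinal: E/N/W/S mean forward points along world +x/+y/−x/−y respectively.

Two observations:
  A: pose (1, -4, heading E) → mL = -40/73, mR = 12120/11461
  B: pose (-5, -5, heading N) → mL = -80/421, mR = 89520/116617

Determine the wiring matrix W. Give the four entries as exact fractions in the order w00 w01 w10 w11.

obs A: pose=(1,-4,E) → sL=80/73, sR=80/157, mL=-40/73, mR=12120/11461
obs B: pose=(-5,-5,N) → sL=160/421, sR=160/277, mL=-80/421, mR=89520/116617
sensor matrix S = [[80/73, 80/157], [160/421, 160/277]]; det S = 587212800/1336547437
solve [mL_A; mL_B] = S·[w00; w01] and [mR_A; mR_B] = S·[w10; w11]:
  w00 = -1/2, w01 = 0, w10 = 1/2, w11 = 1

-1/2 0 1/2 1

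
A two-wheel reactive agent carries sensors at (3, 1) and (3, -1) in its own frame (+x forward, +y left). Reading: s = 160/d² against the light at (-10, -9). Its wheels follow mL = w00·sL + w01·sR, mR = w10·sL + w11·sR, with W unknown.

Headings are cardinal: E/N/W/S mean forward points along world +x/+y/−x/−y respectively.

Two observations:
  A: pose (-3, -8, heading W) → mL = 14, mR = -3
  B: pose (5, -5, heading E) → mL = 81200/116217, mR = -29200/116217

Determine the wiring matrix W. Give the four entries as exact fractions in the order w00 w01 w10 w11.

obs A: pose=(-3,-8,W) → sL=10, sR=8, mL=14, mR=-3
obs B: pose=(5,-5,E) → sL=160/349, sR=160/333, mL=81200/116217, mR=-29200/116217
sensor matrix S = [[10, 8], [160/349, 160/333]]; det S = 132160/116217
solve [mL_A; mL_B] = S·[w00; w01] and [mR_A; mR_B] = S·[w10; w11]:
  w00 = 1, w01 = 1/2, w10 = 1/2, w11 = -1

1 1/2 1/2 -1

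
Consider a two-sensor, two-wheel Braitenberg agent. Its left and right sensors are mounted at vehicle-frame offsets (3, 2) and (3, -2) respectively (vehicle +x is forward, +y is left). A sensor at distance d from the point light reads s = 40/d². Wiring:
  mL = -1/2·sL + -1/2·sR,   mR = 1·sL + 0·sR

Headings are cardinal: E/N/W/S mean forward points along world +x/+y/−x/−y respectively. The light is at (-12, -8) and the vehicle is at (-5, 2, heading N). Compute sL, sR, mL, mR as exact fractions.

20/97 4/25 -444/2425 20/97

left sensor world pos  = (-7, 5); dL² = 194
right sensor world pos = (-3, 5); dR² = 250
sL = 40/194 = 20/97
sR = 40/250 = 4/25
mL = -1/2·sL + -1/2·sR = -444/2425
mR = 1·sL + 0·sR = 20/97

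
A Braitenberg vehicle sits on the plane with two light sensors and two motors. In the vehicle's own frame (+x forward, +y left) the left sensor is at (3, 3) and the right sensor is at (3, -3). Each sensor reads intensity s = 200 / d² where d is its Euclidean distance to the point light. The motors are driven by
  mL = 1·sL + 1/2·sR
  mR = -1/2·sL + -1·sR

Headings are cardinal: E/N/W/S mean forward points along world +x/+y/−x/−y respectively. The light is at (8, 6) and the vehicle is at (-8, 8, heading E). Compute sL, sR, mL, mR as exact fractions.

left sensor world pos  = (-5, 11); dL² = 194
right sensor world pos = (-5, 5); dR² = 170
sL = 200/194 = 100/97
sR = 200/170 = 20/17
mL = 1·sL + 1/2·sR = 2670/1649
mR = -1/2·sL + -1·sR = -2790/1649

100/97 20/17 2670/1649 -2790/1649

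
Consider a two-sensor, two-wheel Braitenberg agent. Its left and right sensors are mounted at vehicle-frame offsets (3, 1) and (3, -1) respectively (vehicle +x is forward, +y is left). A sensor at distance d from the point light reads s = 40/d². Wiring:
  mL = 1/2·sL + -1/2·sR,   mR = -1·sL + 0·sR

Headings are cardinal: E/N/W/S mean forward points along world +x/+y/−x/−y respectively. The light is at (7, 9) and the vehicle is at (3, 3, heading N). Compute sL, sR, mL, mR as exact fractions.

left sensor world pos  = (2, 6); dL² = 34
right sensor world pos = (4, 6); dR² = 18
sL = 40/34 = 20/17
sR = 40/18 = 20/9
mL = 1/2·sL + -1/2·sR = -80/153
mR = -1·sL + 0·sR = -20/17

20/17 20/9 -80/153 -20/17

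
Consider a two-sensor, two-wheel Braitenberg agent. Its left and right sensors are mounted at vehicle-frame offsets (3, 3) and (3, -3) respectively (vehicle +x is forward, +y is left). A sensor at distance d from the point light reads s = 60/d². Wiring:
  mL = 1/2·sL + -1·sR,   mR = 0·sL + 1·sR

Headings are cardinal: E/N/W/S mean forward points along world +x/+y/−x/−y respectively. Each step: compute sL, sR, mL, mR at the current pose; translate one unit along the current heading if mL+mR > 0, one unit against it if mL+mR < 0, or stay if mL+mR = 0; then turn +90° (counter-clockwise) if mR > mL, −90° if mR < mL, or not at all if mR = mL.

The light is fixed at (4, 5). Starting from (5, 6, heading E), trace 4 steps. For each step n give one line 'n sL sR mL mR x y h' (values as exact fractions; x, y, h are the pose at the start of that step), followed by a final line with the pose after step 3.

0 15/8 3 -33/16 3 5 6 E
1 60/17 60/41 210/697 60/41 6 6 N
2 30 30/13 165/13 30/13 6 7 W
3 60/29 60/41 -510/1189 60/41 5 7 N
final 5 8 W

n=0: pose=(5,6,E); sL=15/8, sR=3; mL=-33/16, mR=3; mL+mR=15/16 → advance +1; mR−mL=81/16 → turn +1·90°
n=1: pose=(6,6,N); sL=60/17, sR=60/41; mL=210/697, mR=60/41; mL+mR=30/17 → advance +1; mR−mL=810/697 → turn +1·90°
n=2: pose=(6,7,W); sL=30, sR=30/13; mL=165/13, mR=30/13; mL+mR=15 → advance +1; mR−mL=-135/13 → turn -1·90°
n=3: pose=(5,7,N); sL=60/29, sR=60/41; mL=-510/1189, mR=60/41; mL+mR=30/29 → advance +1; mR−mL=2250/1189 → turn +1·90°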